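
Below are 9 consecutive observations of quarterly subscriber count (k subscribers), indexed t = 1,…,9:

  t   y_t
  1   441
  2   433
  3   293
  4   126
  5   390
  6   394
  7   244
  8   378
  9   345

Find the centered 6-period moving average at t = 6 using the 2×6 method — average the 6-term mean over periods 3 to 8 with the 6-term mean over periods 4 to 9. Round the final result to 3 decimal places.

Sum over 3–8: 293 + 126 + 390 + 394 + 244 + 378 = 1825
Sum over 4–9: 126 + 390 + 394 + 244 + 378 + 345 = 1877
CMA at t=6 = (1825 + 1877) / (2·6) = 3702 / 12 = 308.500

308.500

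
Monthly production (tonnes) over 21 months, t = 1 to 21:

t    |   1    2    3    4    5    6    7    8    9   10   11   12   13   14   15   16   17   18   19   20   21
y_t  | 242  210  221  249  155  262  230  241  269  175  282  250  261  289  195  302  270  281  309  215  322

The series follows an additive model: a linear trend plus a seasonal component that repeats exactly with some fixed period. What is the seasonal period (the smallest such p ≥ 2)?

First differences y_{t+1} − y_t: -32, 11, 28, -94, 107, -32, 11, 28, -94, 107, -32, 11, …
The difference pattern repeats every 5 terms and not for any smaller step, so p = 5.

5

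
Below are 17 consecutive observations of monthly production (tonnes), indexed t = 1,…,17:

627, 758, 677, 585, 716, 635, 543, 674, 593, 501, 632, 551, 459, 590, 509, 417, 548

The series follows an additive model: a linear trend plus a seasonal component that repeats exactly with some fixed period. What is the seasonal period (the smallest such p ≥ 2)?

First differences y_{t+1} − y_t: 131, -81, -92, 131, -81, -92, 131, -81, …
The difference pattern repeats every 3 terms and not for any smaller step, so p = 3.

3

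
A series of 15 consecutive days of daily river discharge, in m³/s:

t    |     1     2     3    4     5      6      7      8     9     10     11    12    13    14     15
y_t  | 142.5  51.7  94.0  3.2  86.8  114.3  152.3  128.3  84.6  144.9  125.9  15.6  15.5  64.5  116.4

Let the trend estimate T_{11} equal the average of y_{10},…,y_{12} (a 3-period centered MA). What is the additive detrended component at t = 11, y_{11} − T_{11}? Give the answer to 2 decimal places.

Trend T_11 = (144.9 + 125.9 + 15.6) / 3 = 286.4/3 = 95.4667
Detrended value: 125.9 − 95.4667 = 30.43

30.43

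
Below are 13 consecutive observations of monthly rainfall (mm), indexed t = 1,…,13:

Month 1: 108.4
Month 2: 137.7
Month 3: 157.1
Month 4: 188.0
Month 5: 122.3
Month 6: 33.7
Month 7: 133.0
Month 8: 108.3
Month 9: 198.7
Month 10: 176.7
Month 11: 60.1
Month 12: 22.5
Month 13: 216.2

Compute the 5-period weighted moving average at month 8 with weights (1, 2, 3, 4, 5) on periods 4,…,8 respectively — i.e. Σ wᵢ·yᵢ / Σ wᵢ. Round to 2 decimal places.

107.15

Weighted sum: 1·188.0 + 2·122.3 + 3·33.7 + 4·133.0 + 5·108.3 = 188.0 + 244.6 + 101.1 + 532.0 + 541.5 = 1607.2
Weight total: 1 + 2 + 3 + 4 + 5 = 15
WMA = 1607.2 / 15 = 107.15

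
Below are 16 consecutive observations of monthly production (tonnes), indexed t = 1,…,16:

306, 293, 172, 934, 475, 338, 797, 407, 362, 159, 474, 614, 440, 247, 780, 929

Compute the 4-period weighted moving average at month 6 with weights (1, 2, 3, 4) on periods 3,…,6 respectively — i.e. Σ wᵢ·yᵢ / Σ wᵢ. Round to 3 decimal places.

481.700

Weighted sum: 1·172 + 2·934 + 3·475 + 4·338 = 172 + 1868 + 1425 + 1352 = 4817
Weight total: 1 + 2 + 3 + 4 = 10
WMA = 4817 / 10 = 481.700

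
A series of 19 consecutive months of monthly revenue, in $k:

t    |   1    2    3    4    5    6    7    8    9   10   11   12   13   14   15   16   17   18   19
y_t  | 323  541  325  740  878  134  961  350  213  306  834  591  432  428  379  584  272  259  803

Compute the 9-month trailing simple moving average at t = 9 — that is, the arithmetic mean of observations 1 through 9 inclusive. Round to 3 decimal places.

496.111

Sum of periods 1–9: 323 + 541 + 325 + 740 + 878 + 134 + 961 + 350 + 213 = 4465
Divide by 9: 4465 / 9 = 496.111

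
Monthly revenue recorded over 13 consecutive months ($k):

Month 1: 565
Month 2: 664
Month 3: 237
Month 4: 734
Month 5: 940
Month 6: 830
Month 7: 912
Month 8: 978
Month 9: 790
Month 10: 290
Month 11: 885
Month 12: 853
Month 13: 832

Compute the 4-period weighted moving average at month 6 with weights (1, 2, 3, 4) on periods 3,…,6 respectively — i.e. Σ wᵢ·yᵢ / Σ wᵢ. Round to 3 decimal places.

784.500

Weighted sum: 1·237 + 2·734 + 3·940 + 4·830 = 237 + 1468 + 2820 + 3320 = 7845
Weight total: 1 + 2 + 3 + 4 = 10
WMA = 7845 / 10 = 784.500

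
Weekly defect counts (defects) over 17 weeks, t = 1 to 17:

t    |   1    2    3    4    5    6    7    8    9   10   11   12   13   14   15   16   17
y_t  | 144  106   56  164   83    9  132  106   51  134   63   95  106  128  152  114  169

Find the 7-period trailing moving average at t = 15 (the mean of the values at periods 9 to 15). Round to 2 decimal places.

Sum of periods 9–15: 51 + 134 + 63 + 95 + 106 + 128 + 152 = 729
Divide by 7: 729 / 7 = 104.14

104.14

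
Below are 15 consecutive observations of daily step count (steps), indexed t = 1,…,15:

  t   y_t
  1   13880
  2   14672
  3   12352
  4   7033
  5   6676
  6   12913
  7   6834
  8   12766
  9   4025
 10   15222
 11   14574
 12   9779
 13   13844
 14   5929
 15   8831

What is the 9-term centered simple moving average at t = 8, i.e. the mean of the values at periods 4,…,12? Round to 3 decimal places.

9980.222

Sum of periods 4–12: 7033 + 6676 + 12913 + 6834 + 12766 + 4025 + 15222 + 14574 + 9779 = 89822
Divide by 9: 89822 / 9 = 9980.222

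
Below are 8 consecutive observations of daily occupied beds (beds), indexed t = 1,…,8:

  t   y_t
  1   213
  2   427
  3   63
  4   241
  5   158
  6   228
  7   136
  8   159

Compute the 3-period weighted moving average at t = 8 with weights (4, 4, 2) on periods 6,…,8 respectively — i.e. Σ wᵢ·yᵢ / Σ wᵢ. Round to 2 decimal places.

Weighted sum: 4·228 + 4·136 + 2·159 = 912 + 544 + 318 = 1774
Weight total: 4 + 4 + 2 = 10
WMA = 1774 / 10 = 177.40

177.40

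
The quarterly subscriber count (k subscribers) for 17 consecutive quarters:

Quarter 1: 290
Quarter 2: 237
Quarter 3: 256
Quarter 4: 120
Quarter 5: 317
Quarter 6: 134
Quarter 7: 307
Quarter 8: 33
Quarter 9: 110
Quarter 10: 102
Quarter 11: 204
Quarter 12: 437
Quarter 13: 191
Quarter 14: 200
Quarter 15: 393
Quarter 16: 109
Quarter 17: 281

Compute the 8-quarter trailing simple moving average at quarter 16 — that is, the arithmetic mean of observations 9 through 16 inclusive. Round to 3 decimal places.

Sum of periods 9–16: 110 + 102 + 204 + 437 + 191 + 200 + 393 + 109 = 1746
Divide by 8: 1746 / 8 = 218.250

218.250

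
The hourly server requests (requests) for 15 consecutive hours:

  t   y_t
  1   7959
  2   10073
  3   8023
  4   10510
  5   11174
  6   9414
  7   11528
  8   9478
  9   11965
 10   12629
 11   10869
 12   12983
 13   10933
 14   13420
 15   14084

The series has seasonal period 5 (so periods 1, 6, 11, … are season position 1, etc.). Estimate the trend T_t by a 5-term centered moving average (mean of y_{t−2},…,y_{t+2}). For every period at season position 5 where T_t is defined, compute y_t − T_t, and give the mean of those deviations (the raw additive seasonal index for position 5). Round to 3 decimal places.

1044.200

Season position 5 occurs at t = 5, 10 (where T_t is defined).
t=5: T_5 = 10129.80000; y_5 − T_5 = 11174 − 10129.80000 = 1044.20000
t=10: T_10 = 11584.80000; y_10 − T_10 = 12629 − 11584.80000 = 1044.20000
Mean deviation: (1044.20000 + 1044.20000) / 2 = 1044.200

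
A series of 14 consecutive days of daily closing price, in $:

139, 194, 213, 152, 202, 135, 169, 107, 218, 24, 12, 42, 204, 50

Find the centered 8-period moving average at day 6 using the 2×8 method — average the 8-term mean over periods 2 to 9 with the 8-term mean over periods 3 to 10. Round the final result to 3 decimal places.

163.125

Sum over 2–9: 194 + 213 + 152 + 202 + 135 + 169 + 107 + 218 = 1390
Sum over 3–10: 213 + 152 + 202 + 135 + 169 + 107 + 218 + 24 = 1220
CMA at t=6 = (1390 + 1220) / (2·8) = 2610 / 16 = 163.125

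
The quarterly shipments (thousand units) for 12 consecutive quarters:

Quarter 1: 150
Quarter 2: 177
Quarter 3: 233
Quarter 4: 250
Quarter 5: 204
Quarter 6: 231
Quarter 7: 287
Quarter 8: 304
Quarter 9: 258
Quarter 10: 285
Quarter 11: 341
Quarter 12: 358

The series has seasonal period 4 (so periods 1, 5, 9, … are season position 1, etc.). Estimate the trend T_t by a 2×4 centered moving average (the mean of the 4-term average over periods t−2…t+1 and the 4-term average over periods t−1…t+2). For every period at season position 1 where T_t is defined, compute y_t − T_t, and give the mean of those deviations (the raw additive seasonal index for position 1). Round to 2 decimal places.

Season position 1 occurs at t = 5, 9 (where T_t is defined).
t=5: T_5 = 236.2500; y_5 − T_5 = 204 − 236.2500 = -32.2500
t=9: T_9 = 290.2500; y_9 − T_9 = 258 − 290.2500 = -32.2500
Mean deviation: (-32.2500 + -32.2500) / 2 = -32.25

-32.25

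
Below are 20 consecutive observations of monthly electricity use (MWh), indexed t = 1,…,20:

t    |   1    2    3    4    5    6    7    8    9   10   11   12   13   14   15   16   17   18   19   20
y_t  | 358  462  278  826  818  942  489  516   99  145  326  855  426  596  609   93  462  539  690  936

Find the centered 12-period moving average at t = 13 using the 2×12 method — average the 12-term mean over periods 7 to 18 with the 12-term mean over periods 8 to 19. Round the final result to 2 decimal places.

Sum over 7–18: 489 + 516 + 99 + 145 + 326 + 855 + 426 + 596 + 609 + 93 + 462 + 539 = 5155
Sum over 8–19: 516 + 99 + 145 + 326 + 855 + 426 + 596 + 609 + 93 + 462 + 539 + 690 = 5356
CMA at t=13 = (5155 + 5356) / (2·12) = 10511 / 24 = 437.96

437.96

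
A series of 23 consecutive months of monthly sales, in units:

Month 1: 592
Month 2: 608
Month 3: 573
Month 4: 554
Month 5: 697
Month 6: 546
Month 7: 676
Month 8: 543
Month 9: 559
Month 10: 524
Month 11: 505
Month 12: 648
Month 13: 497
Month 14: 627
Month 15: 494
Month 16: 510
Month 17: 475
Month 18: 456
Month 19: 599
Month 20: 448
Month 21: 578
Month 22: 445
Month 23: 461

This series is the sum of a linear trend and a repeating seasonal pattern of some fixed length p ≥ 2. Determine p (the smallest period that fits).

First differences y_{t+1} − y_t: 16, -35, -19, 143, -151, 130, -133, 16, -35, -19, 143, -151, 130, -133, 16, -35, …
The difference pattern repeats every 7 terms and not for any smaller step, so p = 7.

7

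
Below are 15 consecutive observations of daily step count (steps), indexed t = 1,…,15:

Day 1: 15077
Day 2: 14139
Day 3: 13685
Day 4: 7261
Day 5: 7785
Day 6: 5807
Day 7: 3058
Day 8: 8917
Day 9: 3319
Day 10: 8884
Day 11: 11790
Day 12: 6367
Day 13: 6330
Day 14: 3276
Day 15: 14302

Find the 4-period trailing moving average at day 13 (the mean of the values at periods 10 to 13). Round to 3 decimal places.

8342.750

Sum of periods 10–13: 8884 + 11790 + 6367 + 6330 = 33371
Divide by 4: 33371 / 4 = 8342.750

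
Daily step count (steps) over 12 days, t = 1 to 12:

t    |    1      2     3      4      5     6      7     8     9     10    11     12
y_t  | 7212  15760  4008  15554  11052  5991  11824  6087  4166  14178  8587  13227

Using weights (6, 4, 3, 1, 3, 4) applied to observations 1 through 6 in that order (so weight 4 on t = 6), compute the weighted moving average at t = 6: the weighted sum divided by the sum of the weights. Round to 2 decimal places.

Weighted sum: 6·7212 + 4·15760 + 3·4008 + 1·15554 + 3·11052 + 4·5991 = 43272 + 63040 + 12024 + 15554 + 33156 + 23964 = 191010
Weight total: 6 + 4 + 3 + 1 + 3 + 4 = 21
WMA = 191010 / 21 = 9095.71

9095.71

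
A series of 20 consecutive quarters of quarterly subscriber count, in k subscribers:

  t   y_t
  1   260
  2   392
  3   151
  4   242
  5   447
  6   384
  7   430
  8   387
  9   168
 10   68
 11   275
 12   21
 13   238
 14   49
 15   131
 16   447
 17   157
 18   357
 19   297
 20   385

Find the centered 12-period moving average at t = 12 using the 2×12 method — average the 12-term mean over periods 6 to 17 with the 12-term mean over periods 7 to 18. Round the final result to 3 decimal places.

Sum over 6–17: 384 + 430 + 387 + 168 + 68 + 275 + 21 + 238 + 49 + 131 + 447 + 157 = 2755
Sum over 7–18: 430 + 387 + 168 + 68 + 275 + 21 + 238 + 49 + 131 + 447 + 157 + 357 = 2728
CMA at t=12 = (2755 + 2728) / (2·12) = 5483 / 24 = 228.458

228.458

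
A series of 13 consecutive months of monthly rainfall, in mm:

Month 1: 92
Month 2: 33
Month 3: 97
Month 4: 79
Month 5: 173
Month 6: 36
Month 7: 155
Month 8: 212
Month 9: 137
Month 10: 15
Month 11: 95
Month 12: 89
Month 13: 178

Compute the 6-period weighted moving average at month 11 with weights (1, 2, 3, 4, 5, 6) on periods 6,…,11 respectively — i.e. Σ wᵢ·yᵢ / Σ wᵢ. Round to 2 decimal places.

103.57

Weighted sum: 1·36 + 2·155 + 3·212 + 4·137 + 5·15 + 6·95 = 36 + 310 + 636 + 548 + 75 + 570 = 2175
Weight total: 1 + 2 + 3 + 4 + 5 + 6 = 21
WMA = 2175 / 21 = 103.57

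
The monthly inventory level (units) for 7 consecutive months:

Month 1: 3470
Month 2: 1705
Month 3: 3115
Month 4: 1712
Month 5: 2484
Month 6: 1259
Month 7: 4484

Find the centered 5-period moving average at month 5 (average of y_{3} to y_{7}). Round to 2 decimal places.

2610.80

Sum of periods 3–7: 3115 + 1712 + 2484 + 1259 + 4484 = 13054
Divide by 5: 13054 / 5 = 2610.80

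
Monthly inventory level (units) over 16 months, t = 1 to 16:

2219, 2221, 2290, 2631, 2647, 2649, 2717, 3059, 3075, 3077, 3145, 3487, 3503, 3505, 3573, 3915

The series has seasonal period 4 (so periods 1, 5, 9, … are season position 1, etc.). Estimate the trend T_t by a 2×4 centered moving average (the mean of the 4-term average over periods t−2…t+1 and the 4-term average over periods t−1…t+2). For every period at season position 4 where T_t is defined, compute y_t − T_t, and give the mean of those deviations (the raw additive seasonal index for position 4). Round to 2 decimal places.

Season position 4 occurs at t = 4, 8, 12 (where T_t is defined).
t=4: T_4 = 2500.7500; y_4 − T_4 = 2631 − 2500.7500 = 130.2500
t=8: T_8 = 2928.5000; y_8 − T_8 = 3059 − 2928.5000 = 130.5000
t=12: T_12 = 3356.5000; y_12 − T_12 = 3487 − 3356.5000 = 130.5000
Mean deviation: (130.2500 + 130.5000 + 130.5000) / 3 = 130.42

130.42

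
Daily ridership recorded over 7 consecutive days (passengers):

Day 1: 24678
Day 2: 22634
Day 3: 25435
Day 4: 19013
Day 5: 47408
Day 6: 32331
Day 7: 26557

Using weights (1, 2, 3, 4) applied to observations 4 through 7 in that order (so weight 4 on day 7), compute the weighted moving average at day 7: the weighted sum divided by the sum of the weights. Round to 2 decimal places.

Weighted sum: 1·19013 + 2·47408 + 3·32331 + 4·26557 = 19013 + 94816 + 96993 + 106228 = 317050
Weight total: 1 + 2 + 3 + 4 = 10
WMA = 317050 / 10 = 31705.00

31705.00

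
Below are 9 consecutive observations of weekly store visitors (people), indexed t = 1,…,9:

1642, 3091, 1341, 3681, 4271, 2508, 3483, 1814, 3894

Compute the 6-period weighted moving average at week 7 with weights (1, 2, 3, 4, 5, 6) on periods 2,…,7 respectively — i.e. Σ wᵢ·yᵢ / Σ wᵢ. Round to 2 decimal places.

3206.57

Weighted sum: 1·3091 + 2·1341 + 3·3681 + 4·4271 + 5·2508 + 6·3483 = 3091 + 2682 + 11043 + 17084 + 12540 + 20898 = 67338
Weight total: 1 + 2 + 3 + 4 + 5 + 6 = 21
WMA = 67338 / 21 = 3206.57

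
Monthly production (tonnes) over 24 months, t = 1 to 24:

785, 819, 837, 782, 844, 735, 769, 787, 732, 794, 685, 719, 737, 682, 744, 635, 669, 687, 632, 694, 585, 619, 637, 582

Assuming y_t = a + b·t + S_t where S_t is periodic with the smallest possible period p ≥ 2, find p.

First differences y_{t+1} − y_t: 34, 18, -55, 62, -109, 34, 18, -55, 62, -109, 34, 18, …
The difference pattern repeats every 5 terms and not for any smaller step, so p = 5.

5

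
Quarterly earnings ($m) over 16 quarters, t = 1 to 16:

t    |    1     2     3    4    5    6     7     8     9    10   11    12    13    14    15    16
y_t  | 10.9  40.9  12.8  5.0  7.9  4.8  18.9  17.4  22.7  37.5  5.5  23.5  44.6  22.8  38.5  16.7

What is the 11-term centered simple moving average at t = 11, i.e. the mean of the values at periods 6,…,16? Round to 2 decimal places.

Sum of periods 6–16: 4.8 + 18.9 + 17.4 + 22.7 + 37.5 + 5.5 + 23.5 + 44.6 + 22.8 + 38.5 + 16.7 = 252.9
Divide by 11: 252.9 / 11 = 22.99

22.99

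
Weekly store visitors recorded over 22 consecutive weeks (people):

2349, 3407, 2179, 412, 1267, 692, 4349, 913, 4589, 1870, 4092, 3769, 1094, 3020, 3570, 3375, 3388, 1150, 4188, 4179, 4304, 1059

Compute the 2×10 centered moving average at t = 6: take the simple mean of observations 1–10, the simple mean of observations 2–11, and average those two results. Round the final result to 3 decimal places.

Sum over 1–10: 2349 + 3407 + 2179 + 412 + 1267 + 692 + 4349 + 913 + 4589 + 1870 = 22027
Sum over 2–11: 3407 + 2179 + 412 + 1267 + 692 + 4349 + 913 + 4589 + 1870 + 4092 = 23770
CMA at t=6 = (22027 + 23770) / (2·10) = 45797 / 20 = 2289.850

2289.850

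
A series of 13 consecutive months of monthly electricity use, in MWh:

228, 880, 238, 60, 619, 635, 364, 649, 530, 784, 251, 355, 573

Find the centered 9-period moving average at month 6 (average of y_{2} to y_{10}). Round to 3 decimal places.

528.778

Sum of periods 2–10: 880 + 238 + 60 + 619 + 635 + 364 + 649 + 530 + 784 = 4759
Divide by 9: 4759 / 9 = 528.778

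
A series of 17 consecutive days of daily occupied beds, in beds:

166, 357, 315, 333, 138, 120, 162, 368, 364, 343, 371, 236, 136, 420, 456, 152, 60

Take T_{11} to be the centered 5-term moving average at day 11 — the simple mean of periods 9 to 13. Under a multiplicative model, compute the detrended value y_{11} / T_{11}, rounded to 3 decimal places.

1.279

Trend T_11 = (364 + 343 + 371 + 236 + 136) / 5 = 1450/5 = 290.00000
Ratio to trend: 371 / 290.00000 = 1.279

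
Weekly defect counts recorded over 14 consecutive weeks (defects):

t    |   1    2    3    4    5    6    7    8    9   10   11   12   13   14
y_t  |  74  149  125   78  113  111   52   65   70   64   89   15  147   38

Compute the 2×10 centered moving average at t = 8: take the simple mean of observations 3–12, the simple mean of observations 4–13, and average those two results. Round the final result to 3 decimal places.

Sum over 3–12: 125 + 78 + 113 + 111 + 52 + 65 + 70 + 64 + 89 + 15 = 782
Sum over 4–13: 78 + 113 + 111 + 52 + 65 + 70 + 64 + 89 + 15 + 147 = 804
CMA at t=8 = (782 + 804) / (2·10) = 1586 / 20 = 79.300

79.300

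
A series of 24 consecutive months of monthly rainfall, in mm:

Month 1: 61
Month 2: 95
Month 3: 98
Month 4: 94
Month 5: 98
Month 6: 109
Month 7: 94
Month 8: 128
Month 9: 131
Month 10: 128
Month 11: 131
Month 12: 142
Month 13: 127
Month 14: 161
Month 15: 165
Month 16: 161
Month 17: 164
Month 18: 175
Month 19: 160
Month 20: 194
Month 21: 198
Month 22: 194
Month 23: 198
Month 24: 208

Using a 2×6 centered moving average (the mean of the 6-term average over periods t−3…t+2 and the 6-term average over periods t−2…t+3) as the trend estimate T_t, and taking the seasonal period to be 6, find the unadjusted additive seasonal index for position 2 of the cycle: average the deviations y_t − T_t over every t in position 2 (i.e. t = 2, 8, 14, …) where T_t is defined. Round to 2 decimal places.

10.44

Season position 2 occurs at t = 8, 14, 20 (where T_t is defined).
t=8: T_8 = 117.4167; y_8 − T_8 = 128 − 117.4167 = 10.5833
t=14: T_14 = 150.5833; y_14 − T_14 = 161 − 150.5833 = 10.4167
t=20: T_20 = 183.6667; y_20 − T_20 = 194 − 183.6667 = 10.3333
Mean deviation: (10.5833 + 10.4167 + 10.3333) / 3 = 10.44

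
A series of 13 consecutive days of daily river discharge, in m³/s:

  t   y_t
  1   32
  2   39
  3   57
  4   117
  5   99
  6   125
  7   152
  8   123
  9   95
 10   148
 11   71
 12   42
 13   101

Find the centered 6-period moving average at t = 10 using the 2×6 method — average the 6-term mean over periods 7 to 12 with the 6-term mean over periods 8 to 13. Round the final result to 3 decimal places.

100.917

Sum over 7–12: 152 + 123 + 95 + 148 + 71 + 42 = 631
Sum over 8–13: 123 + 95 + 148 + 71 + 42 + 101 = 580
CMA at t=10 = (631 + 580) / (2·6) = 1211 / 12 = 100.917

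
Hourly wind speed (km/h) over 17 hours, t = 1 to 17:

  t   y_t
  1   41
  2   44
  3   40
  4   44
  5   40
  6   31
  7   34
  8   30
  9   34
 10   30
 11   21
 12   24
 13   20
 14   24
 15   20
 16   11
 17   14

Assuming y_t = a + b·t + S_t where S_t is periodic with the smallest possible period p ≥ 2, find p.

First differences y_{t+1} − y_t: 3, -4, 4, -4, -9, 3, -4, 4, -4, -9, 3, -4, …
The difference pattern repeats every 5 terms and not for any smaller step, so p = 5.

5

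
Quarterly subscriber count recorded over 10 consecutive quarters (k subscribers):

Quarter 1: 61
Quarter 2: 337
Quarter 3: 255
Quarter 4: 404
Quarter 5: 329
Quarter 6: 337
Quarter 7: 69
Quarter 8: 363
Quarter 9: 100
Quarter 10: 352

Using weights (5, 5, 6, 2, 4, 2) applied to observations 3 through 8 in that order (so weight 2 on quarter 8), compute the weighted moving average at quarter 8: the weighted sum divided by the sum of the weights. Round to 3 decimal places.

Weighted sum: 5·255 + 5·404 + 6·329 + 2·337 + 4·69 + 2·363 = 1275 + 2020 + 1974 + 674 + 276 + 726 = 6945
Weight total: 5 + 5 + 6 + 2 + 4 + 2 = 24
WMA = 6945 / 24 = 289.375

289.375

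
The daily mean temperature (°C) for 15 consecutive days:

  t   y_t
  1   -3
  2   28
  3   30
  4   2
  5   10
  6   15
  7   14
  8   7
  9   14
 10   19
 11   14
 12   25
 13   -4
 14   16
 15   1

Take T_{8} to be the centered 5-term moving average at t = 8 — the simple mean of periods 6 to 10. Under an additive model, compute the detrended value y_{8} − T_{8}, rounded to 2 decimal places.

Trend T_8 = (15 + 14 + 7 + 14 + 19) / 5 = 69/5 = 13.8000
Detrended value: 7 − 13.8000 = -6.80

-6.80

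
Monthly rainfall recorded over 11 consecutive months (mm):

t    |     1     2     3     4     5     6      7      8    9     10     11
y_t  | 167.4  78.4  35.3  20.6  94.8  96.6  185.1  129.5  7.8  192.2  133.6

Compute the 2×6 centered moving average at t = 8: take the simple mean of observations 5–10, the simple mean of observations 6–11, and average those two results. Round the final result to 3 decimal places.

120.900

Sum over 5–10: 94.8 + 96.6 + 185.1 + 129.5 + 7.8 + 192.2 = 706.0
Sum over 6–11: 96.6 + 185.1 + 129.5 + 7.8 + 192.2 + 133.6 = 744.8
CMA at t=8 = (706.0 + 744.8) / (2·6) = 1450.8 / 12 = 120.900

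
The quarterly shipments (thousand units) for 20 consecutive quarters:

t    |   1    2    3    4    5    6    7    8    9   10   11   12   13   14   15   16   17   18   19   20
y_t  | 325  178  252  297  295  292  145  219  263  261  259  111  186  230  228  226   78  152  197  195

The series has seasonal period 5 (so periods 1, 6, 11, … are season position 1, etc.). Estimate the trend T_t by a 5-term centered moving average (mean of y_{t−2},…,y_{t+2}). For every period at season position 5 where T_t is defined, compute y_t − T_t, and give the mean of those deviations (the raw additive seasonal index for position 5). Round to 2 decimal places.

Season position 5 occurs at t = 5, 10, 15 (where T_t is defined).
t=5: T_5 = 256.2000; y_5 − T_5 = 295 − 256.2000 = 38.8000
t=10: T_10 = 222.6000; y_10 − T_10 = 261 − 222.6000 = 38.4000
t=15: T_15 = 189.6000; y_15 − T_15 = 228 − 189.6000 = 38.4000
Mean deviation: (38.8000 + 38.4000 + 38.4000) / 3 = 38.53

38.53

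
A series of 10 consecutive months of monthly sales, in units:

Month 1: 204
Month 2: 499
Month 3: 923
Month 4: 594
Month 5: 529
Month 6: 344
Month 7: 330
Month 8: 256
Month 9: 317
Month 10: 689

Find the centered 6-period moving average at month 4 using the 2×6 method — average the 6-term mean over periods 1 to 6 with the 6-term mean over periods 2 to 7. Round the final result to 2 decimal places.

Sum over 1–6: 204 + 499 + 923 + 594 + 529 + 344 = 3093
Sum over 2–7: 499 + 923 + 594 + 529 + 344 + 330 = 3219
CMA at t=4 = (3093 + 3219) / (2·6) = 6312 / 12 = 526.00

526.00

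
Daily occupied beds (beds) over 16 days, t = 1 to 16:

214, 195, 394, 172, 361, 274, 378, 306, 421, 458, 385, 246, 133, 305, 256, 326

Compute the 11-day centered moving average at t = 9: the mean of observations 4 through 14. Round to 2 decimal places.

Sum of periods 4–14: 172 + 361 + 274 + 378 + 306 + 421 + 458 + 385 + 246 + 133 + 305 = 3439
Divide by 11: 3439 / 11 = 312.64

312.64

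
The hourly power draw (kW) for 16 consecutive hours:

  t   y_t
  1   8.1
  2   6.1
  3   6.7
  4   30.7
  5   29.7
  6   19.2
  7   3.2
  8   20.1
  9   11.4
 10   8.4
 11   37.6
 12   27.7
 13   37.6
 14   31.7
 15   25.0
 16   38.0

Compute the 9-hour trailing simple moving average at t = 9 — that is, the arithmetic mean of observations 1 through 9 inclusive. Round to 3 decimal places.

Sum of periods 1–9: 8.1 + 6.1 + 6.7 + 30.7 + 29.7 + 19.2 + 3.2 + 20.1 + 11.4 = 135.2
Divide by 9: 135.2 / 9 = 15.022

15.022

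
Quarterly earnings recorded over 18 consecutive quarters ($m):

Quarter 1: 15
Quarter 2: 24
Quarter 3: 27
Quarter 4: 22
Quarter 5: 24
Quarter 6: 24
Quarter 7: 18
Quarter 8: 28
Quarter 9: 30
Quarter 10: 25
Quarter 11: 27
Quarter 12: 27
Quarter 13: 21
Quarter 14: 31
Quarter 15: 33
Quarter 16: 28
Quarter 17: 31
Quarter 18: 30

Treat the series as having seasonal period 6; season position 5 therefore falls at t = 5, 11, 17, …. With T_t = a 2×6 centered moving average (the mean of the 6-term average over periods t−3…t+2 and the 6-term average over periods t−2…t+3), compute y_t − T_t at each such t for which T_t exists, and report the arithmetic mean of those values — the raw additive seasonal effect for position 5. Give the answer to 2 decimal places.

0.46

Season position 5 occurs at t = 5, 11 (where T_t is defined).
t=5: T_5 = 23.5000; y_5 − T_5 = 24 − 23.5000 = 0.5000
t=11: T_11 = 26.5833; y_11 − T_11 = 27 − 26.5833 = 0.4167
Mean deviation: (0.5000 + 0.4167) / 2 = 0.46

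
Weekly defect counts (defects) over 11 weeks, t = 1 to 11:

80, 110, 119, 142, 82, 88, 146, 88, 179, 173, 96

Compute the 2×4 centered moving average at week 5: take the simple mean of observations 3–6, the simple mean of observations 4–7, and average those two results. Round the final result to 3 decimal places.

111.125

Sum over 3–6: 119 + 142 + 82 + 88 = 431
Sum over 4–7: 142 + 82 + 88 + 146 = 458
CMA at t=5 = (431 + 458) / (2·4) = 889 / 8 = 111.125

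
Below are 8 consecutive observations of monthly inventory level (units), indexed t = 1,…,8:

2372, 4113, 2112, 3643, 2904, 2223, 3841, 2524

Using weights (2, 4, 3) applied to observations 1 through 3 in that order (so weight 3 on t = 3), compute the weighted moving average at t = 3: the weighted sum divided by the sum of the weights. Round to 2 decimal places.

Weighted sum: 2·2372 + 4·4113 + 3·2112 = 4744 + 16452 + 6336 = 27532
Weight total: 2 + 4 + 3 = 9
WMA = 27532 / 9 = 3059.11

3059.11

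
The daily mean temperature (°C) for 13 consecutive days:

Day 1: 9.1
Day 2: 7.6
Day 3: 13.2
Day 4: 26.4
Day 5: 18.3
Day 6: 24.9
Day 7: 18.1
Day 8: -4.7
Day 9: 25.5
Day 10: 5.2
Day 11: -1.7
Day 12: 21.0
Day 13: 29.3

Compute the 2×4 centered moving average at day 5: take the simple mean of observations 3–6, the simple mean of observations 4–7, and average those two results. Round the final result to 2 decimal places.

21.31

Sum over 3–6: 13.2 + 26.4 + 18.3 + 24.9 = 82.8
Sum over 4–7: 26.4 + 18.3 + 24.9 + 18.1 = 87.7
CMA at t=5 = (82.8 + 87.7) / (2·4) = 170.5 / 8 = 21.31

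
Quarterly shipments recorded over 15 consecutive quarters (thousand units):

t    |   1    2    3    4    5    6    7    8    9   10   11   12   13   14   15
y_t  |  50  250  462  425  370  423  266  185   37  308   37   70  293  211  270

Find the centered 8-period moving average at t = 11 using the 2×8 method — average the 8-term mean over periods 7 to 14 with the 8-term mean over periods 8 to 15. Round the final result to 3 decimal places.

Sum over 7–14: 266 + 185 + 37 + 308 + 37 + 70 + 293 + 211 = 1407
Sum over 8–15: 185 + 37 + 308 + 37 + 70 + 293 + 211 + 270 = 1411
CMA at t=11 = (1407 + 1411) / (2·8) = 2818 / 16 = 176.125

176.125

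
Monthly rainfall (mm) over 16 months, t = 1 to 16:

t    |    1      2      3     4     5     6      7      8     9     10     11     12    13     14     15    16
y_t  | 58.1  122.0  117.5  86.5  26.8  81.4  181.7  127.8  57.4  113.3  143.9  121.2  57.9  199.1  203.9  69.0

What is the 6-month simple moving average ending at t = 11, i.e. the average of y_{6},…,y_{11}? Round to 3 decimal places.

117.583

Sum of periods 6–11: 81.4 + 181.7 + 127.8 + 57.4 + 113.3 + 143.9 = 705.5
Divide by 6: 705.5 / 6 = 117.583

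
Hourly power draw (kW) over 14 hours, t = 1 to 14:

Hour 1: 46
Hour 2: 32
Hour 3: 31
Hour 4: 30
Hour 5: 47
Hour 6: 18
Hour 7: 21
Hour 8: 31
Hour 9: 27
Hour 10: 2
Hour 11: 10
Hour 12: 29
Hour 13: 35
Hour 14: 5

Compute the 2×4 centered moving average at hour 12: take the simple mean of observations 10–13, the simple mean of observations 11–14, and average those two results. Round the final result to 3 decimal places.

19.375

Sum over 10–13: 2 + 10 + 29 + 35 = 76
Sum over 11–14: 10 + 29 + 35 + 5 = 79
CMA at t=12 = (76 + 79) / (2·4) = 155 / 8 = 19.375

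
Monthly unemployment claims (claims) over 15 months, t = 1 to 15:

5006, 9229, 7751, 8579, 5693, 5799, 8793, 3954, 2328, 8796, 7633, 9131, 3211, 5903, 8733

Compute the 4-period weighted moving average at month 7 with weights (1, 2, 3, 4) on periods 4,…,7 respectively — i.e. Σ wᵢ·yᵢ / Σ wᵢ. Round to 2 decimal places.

7253.40

Weighted sum: 1·8579 + 2·5693 + 3·5799 + 4·8793 = 8579 + 11386 + 17397 + 35172 = 72534
Weight total: 1 + 2 + 3 + 4 = 10
WMA = 72534 / 10 = 7253.40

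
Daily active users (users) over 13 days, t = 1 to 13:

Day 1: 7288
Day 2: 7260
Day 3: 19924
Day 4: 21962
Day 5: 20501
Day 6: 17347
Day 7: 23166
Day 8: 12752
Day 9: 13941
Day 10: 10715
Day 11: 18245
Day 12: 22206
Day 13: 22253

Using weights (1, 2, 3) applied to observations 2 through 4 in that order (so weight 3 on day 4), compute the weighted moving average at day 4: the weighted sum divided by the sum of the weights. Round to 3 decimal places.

18832.333

Weighted sum: 1·7260 + 2·19924 + 3·21962 = 7260 + 39848 + 65886 = 112994
Weight total: 1 + 2 + 3 = 6
WMA = 112994 / 6 = 18832.333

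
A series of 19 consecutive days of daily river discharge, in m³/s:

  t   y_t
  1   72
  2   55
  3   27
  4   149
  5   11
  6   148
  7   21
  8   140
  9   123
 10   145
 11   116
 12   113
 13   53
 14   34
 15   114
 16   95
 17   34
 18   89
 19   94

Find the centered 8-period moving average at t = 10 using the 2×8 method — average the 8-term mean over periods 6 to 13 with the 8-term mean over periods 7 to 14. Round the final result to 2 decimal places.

100.25

Sum over 6–13: 148 + 21 + 140 + 123 + 145 + 116 + 113 + 53 = 859
Sum over 7–14: 21 + 140 + 123 + 145 + 116 + 113 + 53 + 34 = 745
CMA at t=10 = (859 + 745) / (2·8) = 1604 / 16 = 100.25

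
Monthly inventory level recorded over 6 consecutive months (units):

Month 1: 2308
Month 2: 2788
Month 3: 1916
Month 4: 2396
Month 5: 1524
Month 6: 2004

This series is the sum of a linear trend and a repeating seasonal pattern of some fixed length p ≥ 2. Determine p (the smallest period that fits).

2

First differences y_{t+1} − y_t: 480, -872, 480, -872, 480, …
The difference pattern repeats every 2 terms and not for any smaller step, so p = 2.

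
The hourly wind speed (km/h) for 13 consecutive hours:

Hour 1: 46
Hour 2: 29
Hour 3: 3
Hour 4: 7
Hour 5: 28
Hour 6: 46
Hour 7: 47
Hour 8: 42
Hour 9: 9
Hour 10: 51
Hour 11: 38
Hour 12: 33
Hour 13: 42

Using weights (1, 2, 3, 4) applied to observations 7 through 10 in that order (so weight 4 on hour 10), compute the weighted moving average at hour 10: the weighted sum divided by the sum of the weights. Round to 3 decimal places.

36.200

Weighted sum: 1·47 + 2·42 + 3·9 + 4·51 = 47 + 84 + 27 + 204 = 362
Weight total: 1 + 2 + 3 + 4 = 10
WMA = 362 / 10 = 36.200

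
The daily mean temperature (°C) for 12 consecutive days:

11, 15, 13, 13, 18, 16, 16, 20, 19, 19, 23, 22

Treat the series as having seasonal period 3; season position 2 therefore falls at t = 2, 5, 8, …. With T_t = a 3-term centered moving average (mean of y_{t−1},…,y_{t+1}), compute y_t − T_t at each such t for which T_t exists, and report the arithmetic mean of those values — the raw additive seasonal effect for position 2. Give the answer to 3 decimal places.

Season position 2 occurs at t = 2, 5, 8, 11 (where T_t is defined).
t=2: T_2 = 13.00000; y_2 − T_2 = 15 − 13.00000 = 2.00000
t=5: T_5 = 15.66667; y_5 − T_5 = 18 − 15.66667 = 2.33333
t=8: T_8 = 18.33333; y_8 − T_8 = 20 − 18.33333 = 1.66667
t=11: T_11 = 21.33333; y_11 − T_11 = 23 − 21.33333 = 1.66667
Mean deviation: (2.00000 + 2.33333 + 1.66667 + 1.66667) / 4 = 1.917

1.917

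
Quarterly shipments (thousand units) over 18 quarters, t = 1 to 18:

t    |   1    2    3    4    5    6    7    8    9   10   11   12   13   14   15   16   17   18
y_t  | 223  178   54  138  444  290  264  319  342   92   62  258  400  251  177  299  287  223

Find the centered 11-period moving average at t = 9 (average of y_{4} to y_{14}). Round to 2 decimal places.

260.00

Sum of periods 4–14: 138 + 444 + 290 + 264 + 319 + 342 + 92 + 62 + 258 + 400 + 251 = 2860
Divide by 11: 2860 / 11 = 260.00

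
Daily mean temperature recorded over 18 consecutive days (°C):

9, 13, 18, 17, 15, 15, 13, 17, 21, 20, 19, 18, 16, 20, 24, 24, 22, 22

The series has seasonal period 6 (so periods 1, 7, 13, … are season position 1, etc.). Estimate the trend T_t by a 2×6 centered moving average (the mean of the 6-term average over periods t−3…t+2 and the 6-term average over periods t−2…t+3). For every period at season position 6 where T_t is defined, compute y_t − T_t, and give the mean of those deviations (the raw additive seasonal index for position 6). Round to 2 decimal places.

Season position 6 occurs at t = 6, 12 (where T_t is defined).
t=6: T_6 = 16.0833; y_6 − T_6 = 15 − 16.0833 = -1.0833
t=12: T_12 = 19.2500; y_12 − T_12 = 18 − 19.2500 = -1.2500
Mean deviation: (-1.0833 + -1.2500) / 2 = -1.17

-1.17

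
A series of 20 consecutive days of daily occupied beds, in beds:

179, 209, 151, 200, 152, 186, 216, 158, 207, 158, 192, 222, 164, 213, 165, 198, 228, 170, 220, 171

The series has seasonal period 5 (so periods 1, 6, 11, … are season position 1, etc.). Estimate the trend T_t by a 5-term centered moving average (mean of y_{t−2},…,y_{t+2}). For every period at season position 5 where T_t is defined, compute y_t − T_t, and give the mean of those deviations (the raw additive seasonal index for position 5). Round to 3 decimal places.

-29.000

Season position 5 occurs at t = 5, 10, 15 (where T_t is defined).
t=5: T_5 = 181.00000; y_5 − T_5 = 152 − 181.00000 = -29.00000
t=10: T_10 = 187.40000; y_10 − T_10 = 158 − 187.40000 = -29.40000
t=15: T_15 = 193.60000; y_15 − T_15 = 165 − 193.60000 = -28.60000
Mean deviation: (-29.00000 + -29.40000 + -28.60000) / 3 = -29.000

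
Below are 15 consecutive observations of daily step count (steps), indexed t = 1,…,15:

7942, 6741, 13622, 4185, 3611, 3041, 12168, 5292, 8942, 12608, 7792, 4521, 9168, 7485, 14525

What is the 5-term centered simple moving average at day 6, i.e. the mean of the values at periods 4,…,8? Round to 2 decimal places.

Sum of periods 4–8: 4185 + 3611 + 3041 + 12168 + 5292 = 28297
Divide by 5: 28297 / 5 = 5659.40

5659.40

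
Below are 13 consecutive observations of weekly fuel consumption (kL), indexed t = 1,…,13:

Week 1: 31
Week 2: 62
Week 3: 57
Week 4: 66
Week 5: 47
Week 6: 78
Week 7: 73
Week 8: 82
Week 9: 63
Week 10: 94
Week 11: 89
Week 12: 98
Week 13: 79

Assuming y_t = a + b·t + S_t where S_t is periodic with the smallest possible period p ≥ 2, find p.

4

First differences y_{t+1} − y_t: 31, -5, 9, -19, 31, -5, 9, -19, 31, -5, …
The difference pattern repeats every 4 terms and not for any smaller step, so p = 4.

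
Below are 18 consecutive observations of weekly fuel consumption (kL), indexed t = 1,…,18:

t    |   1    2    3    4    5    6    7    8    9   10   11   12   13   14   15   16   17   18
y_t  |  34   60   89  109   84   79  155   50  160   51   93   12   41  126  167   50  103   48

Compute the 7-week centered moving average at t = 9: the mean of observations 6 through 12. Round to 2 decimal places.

85.71

Sum of periods 6–12: 79 + 155 + 50 + 160 + 51 + 93 + 12 = 600
Divide by 7: 600 / 7 = 85.71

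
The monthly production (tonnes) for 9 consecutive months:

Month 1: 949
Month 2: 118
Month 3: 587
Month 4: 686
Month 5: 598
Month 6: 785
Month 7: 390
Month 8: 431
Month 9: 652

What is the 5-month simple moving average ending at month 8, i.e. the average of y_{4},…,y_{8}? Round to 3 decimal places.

Sum of periods 4–8: 686 + 598 + 785 + 390 + 431 = 2890
Divide by 5: 2890 / 5 = 578.000

578.000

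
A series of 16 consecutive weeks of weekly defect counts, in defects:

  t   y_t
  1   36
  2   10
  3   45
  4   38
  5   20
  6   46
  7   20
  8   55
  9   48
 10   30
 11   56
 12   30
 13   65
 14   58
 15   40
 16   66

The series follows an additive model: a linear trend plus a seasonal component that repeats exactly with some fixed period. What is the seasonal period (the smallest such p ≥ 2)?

First differences y_{t+1} − y_t: -26, 35, -7, -18, 26, -26, 35, -7, -18, 26, -26, 35, …
The difference pattern repeats every 5 terms and not for any smaller step, so p = 5.

5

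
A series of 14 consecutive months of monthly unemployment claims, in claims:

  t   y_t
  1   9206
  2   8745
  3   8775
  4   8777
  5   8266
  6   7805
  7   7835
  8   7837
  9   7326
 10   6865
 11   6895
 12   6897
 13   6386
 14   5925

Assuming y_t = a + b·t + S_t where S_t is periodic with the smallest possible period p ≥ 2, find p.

First differences y_{t+1} − y_t: -461, 30, 2, -511, -461, 30, 2, -511, -461, 30, …
The difference pattern repeats every 4 terms and not for any smaller step, so p = 4.

4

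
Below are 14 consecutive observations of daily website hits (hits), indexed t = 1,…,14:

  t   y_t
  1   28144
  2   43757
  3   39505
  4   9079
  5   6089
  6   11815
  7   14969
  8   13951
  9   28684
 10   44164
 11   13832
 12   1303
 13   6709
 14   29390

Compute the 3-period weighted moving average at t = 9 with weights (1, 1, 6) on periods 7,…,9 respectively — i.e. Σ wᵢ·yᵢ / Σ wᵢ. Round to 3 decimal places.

Weighted sum: 1·14969 + 1·13951 + 6·28684 = 14969 + 13951 + 172104 = 201024
Weight total: 1 + 1 + 6 = 8
WMA = 201024 / 8 = 25128.000

25128.000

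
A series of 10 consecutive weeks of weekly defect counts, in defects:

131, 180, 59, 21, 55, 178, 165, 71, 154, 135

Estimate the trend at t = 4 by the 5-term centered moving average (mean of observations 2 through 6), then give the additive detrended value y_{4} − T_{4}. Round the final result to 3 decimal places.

Trend T_4 = (180 + 59 + 21 + 55 + 178) / 5 = 493/5 = 98.60000
Detrended value: 21 − 98.60000 = -77.600

-77.600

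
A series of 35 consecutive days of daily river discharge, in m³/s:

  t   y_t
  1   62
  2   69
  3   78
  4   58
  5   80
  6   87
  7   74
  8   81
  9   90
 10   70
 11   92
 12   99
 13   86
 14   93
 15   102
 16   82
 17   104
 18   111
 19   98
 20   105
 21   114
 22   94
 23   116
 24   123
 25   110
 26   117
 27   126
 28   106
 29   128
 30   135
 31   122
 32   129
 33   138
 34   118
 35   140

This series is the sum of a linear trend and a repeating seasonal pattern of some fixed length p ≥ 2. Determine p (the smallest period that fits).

First differences y_{t+1} − y_t: 7, 9, -20, 22, 7, -13, 7, 9, -20, 22, 7, -13, 7, 9, …
The difference pattern repeats every 6 terms and not for any smaller step, so p = 6.

6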